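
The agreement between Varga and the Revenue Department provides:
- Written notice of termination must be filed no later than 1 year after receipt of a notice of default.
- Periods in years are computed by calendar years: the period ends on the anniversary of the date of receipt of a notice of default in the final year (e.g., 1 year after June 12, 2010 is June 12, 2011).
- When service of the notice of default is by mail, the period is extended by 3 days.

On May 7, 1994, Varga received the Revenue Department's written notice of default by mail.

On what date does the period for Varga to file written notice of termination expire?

1 year after May 7, 1994 is May 7, 1995.
Service was by mail, adding 3 days: May 7, 1995 + 3 days = May 10, 1995.

May 10, 1995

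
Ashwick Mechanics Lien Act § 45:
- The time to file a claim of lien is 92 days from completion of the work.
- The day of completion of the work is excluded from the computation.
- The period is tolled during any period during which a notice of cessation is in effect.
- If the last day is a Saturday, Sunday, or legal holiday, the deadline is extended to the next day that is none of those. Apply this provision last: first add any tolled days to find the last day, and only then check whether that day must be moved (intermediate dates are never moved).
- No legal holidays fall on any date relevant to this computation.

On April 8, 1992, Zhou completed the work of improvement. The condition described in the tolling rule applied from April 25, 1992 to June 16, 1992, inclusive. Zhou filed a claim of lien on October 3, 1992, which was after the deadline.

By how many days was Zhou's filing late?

33 days

92 days after April 8, 1992 is July 9, 1992.
From April 25, 1992 through June 16, 1992 inclusive is 53 days; tolling adds 53 days: July 9, 1992 + 53 days = August 31, 1992.
August 31, 1992 is a Monday and not a legal holiday, so no extension applies.
The deadline is August 31, 1992; from August 31, 1992 to October 3, 1992 is 33 days.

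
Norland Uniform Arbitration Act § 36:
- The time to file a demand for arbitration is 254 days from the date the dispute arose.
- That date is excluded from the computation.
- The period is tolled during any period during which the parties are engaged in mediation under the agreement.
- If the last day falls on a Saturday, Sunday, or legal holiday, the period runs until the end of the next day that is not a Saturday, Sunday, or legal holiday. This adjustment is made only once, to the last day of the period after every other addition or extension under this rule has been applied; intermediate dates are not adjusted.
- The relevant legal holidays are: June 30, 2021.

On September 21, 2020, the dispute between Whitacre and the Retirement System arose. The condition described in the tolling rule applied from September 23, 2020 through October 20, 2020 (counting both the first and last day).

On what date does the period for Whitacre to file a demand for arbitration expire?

July 1, 2021

254 days after September 21, 2020 is June 2, 2021.
From September 23, 2020 through October 20, 2020 inclusive is 28 days; tolling adds 28 days: June 2, 2021 + 28 days = June 30, 2021.
June 30, 2021 is a listed holiday. The next qualifying day is July 1, 2021.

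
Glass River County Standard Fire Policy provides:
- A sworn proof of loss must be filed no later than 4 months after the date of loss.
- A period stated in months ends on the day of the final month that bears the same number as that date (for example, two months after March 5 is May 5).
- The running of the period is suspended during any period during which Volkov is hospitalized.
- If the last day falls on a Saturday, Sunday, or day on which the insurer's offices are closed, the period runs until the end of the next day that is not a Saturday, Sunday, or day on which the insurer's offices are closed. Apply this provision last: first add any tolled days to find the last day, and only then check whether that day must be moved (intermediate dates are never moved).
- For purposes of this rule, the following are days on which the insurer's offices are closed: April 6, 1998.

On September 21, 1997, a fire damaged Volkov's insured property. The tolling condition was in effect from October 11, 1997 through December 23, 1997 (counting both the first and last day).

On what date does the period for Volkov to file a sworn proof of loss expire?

April 7, 1998

4 months after September 21, 1997 is January 21, 1998.
From October 11, 1997 through December 23, 1997 inclusive is 74 days; tolling adds 74 days: January 21, 1998 + 74 days = April 5, 1998.
April 5, 1998 is Sunday; April 6, 1998 is a listed holiday. The next qualifying day is April 7, 1998.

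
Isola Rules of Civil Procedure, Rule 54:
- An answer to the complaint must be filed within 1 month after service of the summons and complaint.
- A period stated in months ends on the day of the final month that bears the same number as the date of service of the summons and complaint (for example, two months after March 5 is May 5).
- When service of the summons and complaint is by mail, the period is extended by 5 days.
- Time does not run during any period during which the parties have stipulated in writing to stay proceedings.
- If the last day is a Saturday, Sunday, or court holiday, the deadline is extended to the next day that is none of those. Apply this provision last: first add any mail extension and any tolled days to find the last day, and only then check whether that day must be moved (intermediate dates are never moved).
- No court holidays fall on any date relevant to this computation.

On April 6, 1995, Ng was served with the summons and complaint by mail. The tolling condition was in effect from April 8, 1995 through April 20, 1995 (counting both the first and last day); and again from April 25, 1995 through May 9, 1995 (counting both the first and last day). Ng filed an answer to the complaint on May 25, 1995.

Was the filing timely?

Yes

1 month after April 6, 1995 is May 6, 1995.
Service was by mail, adding 5 days: May 6, 1995 + 5 days = May 11, 1995.
From April 8, 1995 through April 20, 1995 inclusive is 13 days; tolling adds 13 days: May 11, 1995 + 13 days = May 24, 1995.
From April 25, 1995 through May 9, 1995 inclusive is 15 days; tolling adds 15 days: May 24, 1995 + 15 days = June 8, 1995.
June 8, 1995 is a Thursday and not a court holiday, so no extension applies.
The deadline is June 8, 1995; the filing on May 25, 1995 is on or before that date.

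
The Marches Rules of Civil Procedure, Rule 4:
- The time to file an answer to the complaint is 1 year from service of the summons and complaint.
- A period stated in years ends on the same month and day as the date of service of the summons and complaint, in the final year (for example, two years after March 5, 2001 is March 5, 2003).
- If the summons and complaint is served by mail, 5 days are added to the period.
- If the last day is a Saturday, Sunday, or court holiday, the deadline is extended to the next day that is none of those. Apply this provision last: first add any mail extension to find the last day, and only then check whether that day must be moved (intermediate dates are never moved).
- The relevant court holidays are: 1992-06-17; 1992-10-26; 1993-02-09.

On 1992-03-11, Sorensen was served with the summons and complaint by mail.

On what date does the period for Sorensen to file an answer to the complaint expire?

March 16, 1993

1 year after 1992-03-11 is March 11, 1993.
Service was by mail, adding 5 days: March 11, 1993 + 5 days = March 16, 1993.
March 16, 1993 is a Tuesday and not a court holiday, so no extension applies.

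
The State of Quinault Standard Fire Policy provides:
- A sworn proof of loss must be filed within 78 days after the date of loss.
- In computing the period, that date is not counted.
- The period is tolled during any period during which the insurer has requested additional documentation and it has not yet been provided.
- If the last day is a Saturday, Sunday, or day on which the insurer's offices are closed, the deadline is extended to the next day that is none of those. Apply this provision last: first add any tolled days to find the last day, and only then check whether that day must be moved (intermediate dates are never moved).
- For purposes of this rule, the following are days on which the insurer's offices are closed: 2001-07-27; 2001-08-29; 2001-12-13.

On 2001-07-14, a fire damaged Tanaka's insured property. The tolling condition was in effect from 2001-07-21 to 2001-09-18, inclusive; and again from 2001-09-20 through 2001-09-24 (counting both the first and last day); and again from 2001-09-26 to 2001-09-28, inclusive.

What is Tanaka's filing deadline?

December 7, 2001

78 days after 2001-07-14 is September 30, 2001.
From July 21, 2001 through September 18, 2001 inclusive is 60 days; tolling adds 60 days: September 30, 2001 + 60 days = November 29, 2001.
From September 20, 2001 through September 24, 2001 inclusive is 5 days; tolling adds 5 days: November 29, 2001 + 5 days = December 4, 2001.
From September 26, 2001 through September 28, 2001 inclusive is 3 days; tolling adds 3 days: December 4, 2001 + 3 days = December 7, 2001.
December 7, 2001 is a Friday and not a day on which the insurer's offices are closed, so no extension applies.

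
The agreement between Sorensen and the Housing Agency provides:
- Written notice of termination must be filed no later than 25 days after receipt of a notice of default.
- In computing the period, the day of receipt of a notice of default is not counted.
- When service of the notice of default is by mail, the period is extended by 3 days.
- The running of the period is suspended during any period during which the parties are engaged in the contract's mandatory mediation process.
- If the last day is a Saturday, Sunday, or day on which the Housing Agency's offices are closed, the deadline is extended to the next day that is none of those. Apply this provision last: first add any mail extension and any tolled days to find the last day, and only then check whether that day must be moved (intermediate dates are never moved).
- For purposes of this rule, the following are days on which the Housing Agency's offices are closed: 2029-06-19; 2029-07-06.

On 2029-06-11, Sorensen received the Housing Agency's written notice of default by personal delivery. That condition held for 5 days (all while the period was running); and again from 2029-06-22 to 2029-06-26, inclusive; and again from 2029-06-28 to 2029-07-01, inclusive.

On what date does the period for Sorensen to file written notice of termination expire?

25 days after 2029-06-11 is July 6, 2029.
Service was not by mail, so no mail extension applies.
Tolling adds 5 days: July 6, 2029 + 5 days = July 11, 2029.
From June 22, 2029 through June 26, 2029 inclusive is 5 days; tolling adds 5 days: July 11, 2029 + 5 days = July 16, 2029.
From June 28, 2029 through July 1, 2029 inclusive is 4 days; tolling adds 4 days: July 16, 2029 + 4 days = July 20, 2029.
July 20, 2029 is a Friday and not a day on which the Housing Agency's offices are closed, so no extension applies.

July 20, 2029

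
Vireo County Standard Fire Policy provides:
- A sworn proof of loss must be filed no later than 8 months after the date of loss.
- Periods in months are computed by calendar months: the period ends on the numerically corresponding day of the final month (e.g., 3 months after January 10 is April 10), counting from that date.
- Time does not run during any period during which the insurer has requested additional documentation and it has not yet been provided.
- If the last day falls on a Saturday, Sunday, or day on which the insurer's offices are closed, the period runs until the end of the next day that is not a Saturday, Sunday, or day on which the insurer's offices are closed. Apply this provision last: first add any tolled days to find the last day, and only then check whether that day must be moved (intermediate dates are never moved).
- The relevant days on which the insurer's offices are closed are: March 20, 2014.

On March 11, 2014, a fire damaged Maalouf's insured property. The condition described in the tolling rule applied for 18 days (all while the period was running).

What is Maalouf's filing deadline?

December 1, 2014

8 months after March 11, 2014 is November 11, 2014.
Tolling adds 18 days: November 11, 2014 + 18 days = November 29, 2014.
November 29, 2014 is Saturday; November 30, 2014 is Sunday. The next qualifying day is December 1, 2014.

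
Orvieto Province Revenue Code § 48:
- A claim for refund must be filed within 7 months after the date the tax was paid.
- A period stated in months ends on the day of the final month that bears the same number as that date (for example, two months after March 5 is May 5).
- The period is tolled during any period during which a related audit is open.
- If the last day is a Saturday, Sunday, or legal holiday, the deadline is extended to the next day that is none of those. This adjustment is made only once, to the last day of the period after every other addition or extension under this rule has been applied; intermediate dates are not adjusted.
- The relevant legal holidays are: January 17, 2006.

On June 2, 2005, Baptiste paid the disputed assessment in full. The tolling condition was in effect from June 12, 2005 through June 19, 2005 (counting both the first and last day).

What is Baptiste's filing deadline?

7 months after June 2, 2005 is January 2, 2006.
From June 12, 2005 through June 19, 2005 inclusive is 8 days; tolling adds 8 days: January 2, 2006 + 8 days = January 10, 2006.
January 10, 2006 is a Tuesday and not a legal holiday, so no extension applies.

January 10, 2006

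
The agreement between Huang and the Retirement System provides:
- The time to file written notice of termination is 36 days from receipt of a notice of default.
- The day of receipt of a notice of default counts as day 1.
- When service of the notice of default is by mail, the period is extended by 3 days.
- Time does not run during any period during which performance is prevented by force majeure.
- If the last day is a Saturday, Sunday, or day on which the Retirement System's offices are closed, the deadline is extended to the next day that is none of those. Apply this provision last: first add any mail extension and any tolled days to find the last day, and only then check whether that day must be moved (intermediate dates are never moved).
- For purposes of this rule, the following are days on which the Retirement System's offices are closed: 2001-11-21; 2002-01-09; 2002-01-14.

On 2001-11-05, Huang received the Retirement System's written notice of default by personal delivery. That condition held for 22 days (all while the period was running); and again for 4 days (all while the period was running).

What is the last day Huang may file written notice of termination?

Counting 2001-11-05 as day 1, day 36 is December 10, 2001.
Service was not by mail, so no mail extension applies.
Tolling adds 22 days: December 10, 2001 + 22 days = January 1, 2002.
Tolling adds 4 days: January 1, 2002 + 4 days = January 5, 2002.
January 5, 2002 is Saturday; January 6, 2002 is Sunday. The next qualifying day is January 7, 2002.

January 7, 2002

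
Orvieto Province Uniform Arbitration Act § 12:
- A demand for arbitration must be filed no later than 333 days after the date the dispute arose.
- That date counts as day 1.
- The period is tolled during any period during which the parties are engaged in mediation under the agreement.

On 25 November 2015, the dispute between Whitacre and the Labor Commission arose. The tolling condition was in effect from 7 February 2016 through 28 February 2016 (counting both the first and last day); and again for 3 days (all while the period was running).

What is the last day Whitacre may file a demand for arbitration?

November 16, 2016

Counting 25 November 2015 as day 1, day 333 is October 22, 2016.
From February 7, 2016 through February 28, 2016 inclusive is 22 days; tolling adds 22 days: October 22, 2016 + 22 days = November 13, 2016.
Tolling adds 3 days: November 13, 2016 + 3 days = November 16, 2016.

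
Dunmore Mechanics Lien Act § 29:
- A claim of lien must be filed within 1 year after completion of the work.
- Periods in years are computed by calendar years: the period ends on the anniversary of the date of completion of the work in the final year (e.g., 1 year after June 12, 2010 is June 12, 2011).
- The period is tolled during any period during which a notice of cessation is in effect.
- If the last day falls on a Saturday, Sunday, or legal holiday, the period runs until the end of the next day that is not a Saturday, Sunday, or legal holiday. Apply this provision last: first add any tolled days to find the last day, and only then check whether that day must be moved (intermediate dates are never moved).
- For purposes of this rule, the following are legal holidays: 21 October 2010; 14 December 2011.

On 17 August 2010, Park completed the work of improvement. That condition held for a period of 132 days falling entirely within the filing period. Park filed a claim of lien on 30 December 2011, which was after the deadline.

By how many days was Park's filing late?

3 days

1 year after 17 August 2010 is August 17, 2011.
Tolling adds 132 days: August 17, 2011 + 132 days = December 27, 2011.
December 27, 2011 is a Tuesday and not a legal holiday, so no extension applies.
The deadline is December 27, 2011; from December 27, 2011 to December 30, 2011 is 3 days.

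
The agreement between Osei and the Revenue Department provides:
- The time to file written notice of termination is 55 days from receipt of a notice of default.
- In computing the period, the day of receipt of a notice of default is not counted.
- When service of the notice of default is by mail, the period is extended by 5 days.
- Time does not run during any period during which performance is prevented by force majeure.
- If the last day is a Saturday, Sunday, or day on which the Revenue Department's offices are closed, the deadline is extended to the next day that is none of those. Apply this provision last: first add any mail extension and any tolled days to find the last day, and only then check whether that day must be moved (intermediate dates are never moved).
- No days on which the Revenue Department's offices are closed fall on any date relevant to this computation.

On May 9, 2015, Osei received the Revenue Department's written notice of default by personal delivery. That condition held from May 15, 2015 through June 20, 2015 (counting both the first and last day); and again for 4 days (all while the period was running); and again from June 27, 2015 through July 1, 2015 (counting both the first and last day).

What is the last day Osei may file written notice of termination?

August 18, 2015

55 days after May 9, 2015 is July 3, 2015.
Service was not by mail, so no mail extension applies.
From May 15, 2015 through June 20, 2015 inclusive is 37 days; tolling adds 37 days: July 3, 2015 + 37 days = August 9, 2015.
Tolling adds 4 days: August 9, 2015 + 4 days = August 13, 2015.
From June 27, 2015 through July 1, 2015 inclusive is 5 days; tolling adds 5 days: August 13, 2015 + 5 days = August 18, 2015.
August 18, 2015 is a Tuesday and not a day on which the Revenue Department's offices are closed, so no extension applies.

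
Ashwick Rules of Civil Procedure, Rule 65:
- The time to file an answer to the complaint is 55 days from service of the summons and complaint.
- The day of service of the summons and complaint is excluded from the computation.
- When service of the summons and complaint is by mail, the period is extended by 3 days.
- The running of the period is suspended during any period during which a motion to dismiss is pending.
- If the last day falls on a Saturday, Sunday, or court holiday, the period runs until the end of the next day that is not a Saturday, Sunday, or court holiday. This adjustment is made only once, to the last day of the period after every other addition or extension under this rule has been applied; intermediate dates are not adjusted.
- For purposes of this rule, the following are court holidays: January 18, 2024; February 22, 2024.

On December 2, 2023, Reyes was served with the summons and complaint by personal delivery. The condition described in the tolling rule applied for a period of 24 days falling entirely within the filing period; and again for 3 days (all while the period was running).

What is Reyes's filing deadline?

55 days after December 2, 2023 is January 26, 2024.
Service was not by mail, so no mail extension applies.
Tolling adds 24 days: January 26, 2024 + 24 days = February 19, 2024.
Tolling adds 3 days: February 19, 2024 + 3 days = February 22, 2024.
February 22, 2024 is a listed holiday. The next qualifying day is February 23, 2024.

February 23, 2024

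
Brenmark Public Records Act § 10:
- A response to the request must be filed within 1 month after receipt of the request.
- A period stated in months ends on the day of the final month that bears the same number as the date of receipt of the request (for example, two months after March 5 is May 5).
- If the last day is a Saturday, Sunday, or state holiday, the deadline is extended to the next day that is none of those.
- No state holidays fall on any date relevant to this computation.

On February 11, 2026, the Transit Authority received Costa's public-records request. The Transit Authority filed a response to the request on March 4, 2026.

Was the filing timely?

Yes

1 month after February 11, 2026 is March 11, 2026.
March 11, 2026 is a Wednesday and not a state holiday, so no extension applies.
The deadline is March 11, 2026; the filing on March 4, 2026 is on or before that date.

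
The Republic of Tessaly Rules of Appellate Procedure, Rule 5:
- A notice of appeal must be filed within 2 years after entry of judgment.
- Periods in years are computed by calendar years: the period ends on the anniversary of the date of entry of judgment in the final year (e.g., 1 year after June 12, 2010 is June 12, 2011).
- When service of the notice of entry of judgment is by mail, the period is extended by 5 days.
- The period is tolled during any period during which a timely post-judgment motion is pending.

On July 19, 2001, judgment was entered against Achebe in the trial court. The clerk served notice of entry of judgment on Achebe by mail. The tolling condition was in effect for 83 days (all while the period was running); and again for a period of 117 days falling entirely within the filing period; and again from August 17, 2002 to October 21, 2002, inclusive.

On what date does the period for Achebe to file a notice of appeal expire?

April 15, 2004

2 years after July 19, 2001 is July 19, 2003.
Service was by mail, adding 5 days: July 19, 2003 + 5 days = July 24, 2003.
Tolling adds 83 days: July 24, 2003 + 83 days = October 15, 2003.
Tolling adds 117 days: October 15, 2003 + 117 days = February 9, 2004.
From August 17, 2002 through October 21, 2002 inclusive is 66 days; tolling adds 66 days: February 9, 2004 + 66 days = April 15, 2004.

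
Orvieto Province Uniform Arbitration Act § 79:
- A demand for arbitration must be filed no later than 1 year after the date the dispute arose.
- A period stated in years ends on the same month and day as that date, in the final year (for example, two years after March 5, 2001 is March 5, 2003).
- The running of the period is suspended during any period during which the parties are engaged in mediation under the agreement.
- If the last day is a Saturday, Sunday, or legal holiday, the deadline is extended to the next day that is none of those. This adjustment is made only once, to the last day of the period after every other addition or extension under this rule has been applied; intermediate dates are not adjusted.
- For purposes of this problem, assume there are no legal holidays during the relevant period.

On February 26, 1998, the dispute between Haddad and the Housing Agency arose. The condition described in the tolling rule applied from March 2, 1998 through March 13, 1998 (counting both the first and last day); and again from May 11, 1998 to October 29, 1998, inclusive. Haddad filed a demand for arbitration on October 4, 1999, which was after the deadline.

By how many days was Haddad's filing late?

35 days

1 year after February 26, 1998 is February 26, 1999.
From March 2, 1998 through March 13, 1998 inclusive is 12 days; tolling adds 12 days: February 26, 1999 + 12 days = March 10, 1999.
From May 11, 1998 through October 29, 1998 inclusive is 172 days; tolling adds 172 days: March 10, 1999 + 172 days = August 29, 1999.
August 29, 1999 is Sunday. The next qualifying day is August 30, 1999.
The deadline is August 30, 1999; from August 30, 1999 to October 4, 1999 is 35 days.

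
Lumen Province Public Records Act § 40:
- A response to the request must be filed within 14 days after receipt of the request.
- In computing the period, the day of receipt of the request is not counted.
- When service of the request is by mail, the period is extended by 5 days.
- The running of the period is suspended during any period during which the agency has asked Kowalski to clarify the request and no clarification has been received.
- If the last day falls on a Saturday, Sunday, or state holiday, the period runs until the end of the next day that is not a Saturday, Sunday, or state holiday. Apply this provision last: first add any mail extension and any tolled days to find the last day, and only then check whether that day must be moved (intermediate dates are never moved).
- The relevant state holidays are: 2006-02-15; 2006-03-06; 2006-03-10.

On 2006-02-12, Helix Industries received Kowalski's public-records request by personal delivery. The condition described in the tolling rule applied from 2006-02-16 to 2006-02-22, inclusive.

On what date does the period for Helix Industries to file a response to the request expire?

March 7, 2006

14 days after 2006-02-12 is February 26, 2006.
Service was not by mail, so no mail extension applies.
From February 16, 2006 through February 22, 2006 inclusive is 7 days; tolling adds 7 days: February 26, 2006 + 7 days = March 5, 2006.
March 5, 2006 is Sunday; March 6, 2006 is a listed holiday. The next qualifying day is March 7, 2006.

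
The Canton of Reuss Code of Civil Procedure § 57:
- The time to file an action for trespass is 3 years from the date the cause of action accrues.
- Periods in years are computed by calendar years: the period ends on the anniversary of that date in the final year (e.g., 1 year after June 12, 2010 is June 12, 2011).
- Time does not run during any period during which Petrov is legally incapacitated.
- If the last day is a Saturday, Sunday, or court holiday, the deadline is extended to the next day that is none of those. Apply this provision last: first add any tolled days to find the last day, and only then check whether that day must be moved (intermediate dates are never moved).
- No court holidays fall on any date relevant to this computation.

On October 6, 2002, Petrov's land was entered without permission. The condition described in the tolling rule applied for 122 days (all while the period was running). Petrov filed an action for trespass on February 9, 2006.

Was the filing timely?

3 years after October 6, 2002 is October 6, 2005.
Tolling adds 122 days: October 6, 2005 + 122 days = February 5, 2006.
February 5, 2006 is Sunday. The next qualifying day is February 6, 2006.
The deadline is February 6, 2006; the filing on February 9, 2006 is after that date.

No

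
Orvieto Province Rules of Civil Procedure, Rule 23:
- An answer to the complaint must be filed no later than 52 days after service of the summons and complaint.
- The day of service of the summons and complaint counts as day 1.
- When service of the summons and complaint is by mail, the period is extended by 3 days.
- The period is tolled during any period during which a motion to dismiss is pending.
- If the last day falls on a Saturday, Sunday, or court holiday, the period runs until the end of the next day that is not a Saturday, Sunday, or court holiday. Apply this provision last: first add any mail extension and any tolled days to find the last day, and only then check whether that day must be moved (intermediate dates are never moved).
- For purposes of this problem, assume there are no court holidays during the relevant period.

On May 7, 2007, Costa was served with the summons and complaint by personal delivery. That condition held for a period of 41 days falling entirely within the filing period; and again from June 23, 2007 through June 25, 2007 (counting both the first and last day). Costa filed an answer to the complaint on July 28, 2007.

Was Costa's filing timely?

Yes

Counting May 7, 2007 as day 1, day 52 is June 27, 2007.
Service was not by mail, so no mail extension applies.
Tolling adds 41 days: June 27, 2007 + 41 days = August 7, 2007.
From June 23, 2007 through June 25, 2007 inclusive is 3 days; tolling adds 3 days: August 7, 2007 + 3 days = August 10, 2007.
August 10, 2007 is a Friday and not a court holiday, so no extension applies.
The deadline is August 10, 2007; the filing on July 28, 2007 is on or before that date.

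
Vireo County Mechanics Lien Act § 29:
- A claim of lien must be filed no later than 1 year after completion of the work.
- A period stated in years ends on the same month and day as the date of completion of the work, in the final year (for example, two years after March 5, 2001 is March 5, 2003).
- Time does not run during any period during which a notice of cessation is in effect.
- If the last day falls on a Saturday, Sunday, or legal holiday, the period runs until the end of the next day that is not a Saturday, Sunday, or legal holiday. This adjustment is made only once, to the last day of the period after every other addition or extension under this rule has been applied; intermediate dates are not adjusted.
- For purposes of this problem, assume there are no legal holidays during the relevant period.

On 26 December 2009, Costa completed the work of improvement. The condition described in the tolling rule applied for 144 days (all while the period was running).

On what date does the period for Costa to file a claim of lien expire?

1 year after 26 December 2009 is December 26, 2010.
Tolling adds 144 days: December 26, 2010 + 144 days = May 19, 2011.
May 19, 2011 is a Thursday and not a legal holiday, so no extension applies.

May 19, 2011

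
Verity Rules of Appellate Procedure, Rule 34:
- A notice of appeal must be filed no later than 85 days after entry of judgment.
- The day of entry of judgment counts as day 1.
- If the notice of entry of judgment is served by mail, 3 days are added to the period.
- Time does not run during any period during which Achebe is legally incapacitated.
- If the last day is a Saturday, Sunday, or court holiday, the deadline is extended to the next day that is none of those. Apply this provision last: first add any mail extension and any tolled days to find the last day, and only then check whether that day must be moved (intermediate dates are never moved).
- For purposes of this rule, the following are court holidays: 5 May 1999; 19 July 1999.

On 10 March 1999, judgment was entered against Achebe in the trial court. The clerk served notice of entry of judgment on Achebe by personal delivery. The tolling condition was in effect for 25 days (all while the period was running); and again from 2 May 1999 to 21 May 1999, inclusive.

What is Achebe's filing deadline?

July 20, 1999

Counting 10 March 1999 as day 1, day 85 is June 2, 1999.
Service was not by mail, so no mail extension applies.
Tolling adds 25 days: June 2, 1999 + 25 days = June 27, 1999.
From May 2, 1999 through May 21, 1999 inclusive is 20 days; tolling adds 20 days: June 27, 1999 + 20 days = July 17, 1999.
July 17, 1999 is Saturday; July 18, 1999 is Sunday; July 19, 1999 is a listed holiday. The next qualifying day is July 20, 1999.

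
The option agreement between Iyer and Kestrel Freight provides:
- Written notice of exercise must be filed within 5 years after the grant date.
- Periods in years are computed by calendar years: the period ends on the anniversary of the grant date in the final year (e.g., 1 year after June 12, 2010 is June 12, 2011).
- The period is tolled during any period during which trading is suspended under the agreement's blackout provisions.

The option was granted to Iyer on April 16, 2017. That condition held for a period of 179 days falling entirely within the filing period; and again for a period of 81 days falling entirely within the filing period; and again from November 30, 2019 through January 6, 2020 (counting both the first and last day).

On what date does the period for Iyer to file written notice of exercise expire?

February 8, 2023

5 years after April 16, 2017 is April 16, 2022.
Tolling adds 179 days: April 16, 2022 + 179 days = October 12, 2022.
Tolling adds 81 days: October 12, 2022 + 81 days = January 1, 2023.
From November 30, 2019 through January 6, 2020 inclusive is 38 days; tolling adds 38 days: January 1, 2023 + 38 days = February 8, 2023.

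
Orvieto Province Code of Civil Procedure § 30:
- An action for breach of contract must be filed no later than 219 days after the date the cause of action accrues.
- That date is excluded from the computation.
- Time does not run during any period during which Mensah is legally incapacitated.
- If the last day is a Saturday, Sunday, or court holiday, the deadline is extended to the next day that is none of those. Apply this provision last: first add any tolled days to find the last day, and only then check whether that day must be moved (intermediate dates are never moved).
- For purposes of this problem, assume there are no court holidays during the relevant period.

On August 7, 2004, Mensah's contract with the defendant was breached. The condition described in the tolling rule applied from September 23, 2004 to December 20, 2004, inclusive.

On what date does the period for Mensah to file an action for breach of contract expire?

219 days after August 7, 2004 is March 14, 2005.
From September 23, 2004 through December 20, 2004 inclusive is 89 days; tolling adds 89 days: March 14, 2005 + 89 days = June 11, 2005.
June 11, 2005 is Saturday; June 12, 2005 is Sunday. The next qualifying day is June 13, 2005.

June 13, 2005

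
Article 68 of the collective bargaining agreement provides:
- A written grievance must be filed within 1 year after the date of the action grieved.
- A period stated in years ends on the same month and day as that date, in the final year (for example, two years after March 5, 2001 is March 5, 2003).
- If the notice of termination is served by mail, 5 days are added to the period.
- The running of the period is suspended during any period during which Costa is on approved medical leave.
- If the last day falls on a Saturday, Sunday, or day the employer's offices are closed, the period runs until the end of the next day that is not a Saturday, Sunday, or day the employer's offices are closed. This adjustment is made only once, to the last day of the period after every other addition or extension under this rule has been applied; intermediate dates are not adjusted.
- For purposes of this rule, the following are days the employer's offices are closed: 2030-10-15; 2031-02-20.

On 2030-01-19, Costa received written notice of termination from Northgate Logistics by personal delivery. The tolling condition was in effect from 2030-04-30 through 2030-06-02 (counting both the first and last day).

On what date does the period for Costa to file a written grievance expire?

February 24, 2031

1 year after 2030-01-19 is January 19, 2031.
Service was not by mail, so no mail extension applies.
From April 30, 2030 through June 2, 2030 inclusive is 34 days; tolling adds 34 days: January 19, 2031 + 34 days = February 22, 2031.
February 22, 2031 is Saturday; February 23, 2031 is Sunday. The next qualifying day is February 24, 2031.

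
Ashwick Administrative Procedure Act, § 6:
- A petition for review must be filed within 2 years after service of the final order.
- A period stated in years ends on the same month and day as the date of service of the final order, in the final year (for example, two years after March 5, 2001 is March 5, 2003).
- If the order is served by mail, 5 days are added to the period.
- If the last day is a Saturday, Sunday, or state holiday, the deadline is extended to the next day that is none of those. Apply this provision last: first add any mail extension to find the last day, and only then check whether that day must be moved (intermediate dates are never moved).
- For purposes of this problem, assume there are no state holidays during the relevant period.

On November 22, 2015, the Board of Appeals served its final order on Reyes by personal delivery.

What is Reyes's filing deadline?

November 22, 2017

2 years after November 22, 2015 is November 22, 2017.
Service was not by mail, so no mail extension applies.
November 22, 2017 is a Wednesday and not a state holiday, so no extension applies.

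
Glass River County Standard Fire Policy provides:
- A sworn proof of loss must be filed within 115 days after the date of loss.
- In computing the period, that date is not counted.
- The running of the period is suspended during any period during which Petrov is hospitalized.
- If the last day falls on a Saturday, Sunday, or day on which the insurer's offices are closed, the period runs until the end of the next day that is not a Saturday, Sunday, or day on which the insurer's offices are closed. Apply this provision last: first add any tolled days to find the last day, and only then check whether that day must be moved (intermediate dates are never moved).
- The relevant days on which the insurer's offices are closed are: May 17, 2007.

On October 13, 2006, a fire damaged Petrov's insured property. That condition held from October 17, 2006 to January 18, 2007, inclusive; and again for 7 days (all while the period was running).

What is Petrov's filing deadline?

115 days after October 13, 2006 is February 5, 2007.
From October 17, 2006 through January 18, 2007 inclusive is 94 days; tolling adds 94 days: February 5, 2007 + 94 days = May 10, 2007.
Tolling adds 7 days: May 10, 2007 + 7 days = May 17, 2007.
May 17, 2007 is a listed holiday. The next qualifying day is May 18, 2007.

May 18, 2007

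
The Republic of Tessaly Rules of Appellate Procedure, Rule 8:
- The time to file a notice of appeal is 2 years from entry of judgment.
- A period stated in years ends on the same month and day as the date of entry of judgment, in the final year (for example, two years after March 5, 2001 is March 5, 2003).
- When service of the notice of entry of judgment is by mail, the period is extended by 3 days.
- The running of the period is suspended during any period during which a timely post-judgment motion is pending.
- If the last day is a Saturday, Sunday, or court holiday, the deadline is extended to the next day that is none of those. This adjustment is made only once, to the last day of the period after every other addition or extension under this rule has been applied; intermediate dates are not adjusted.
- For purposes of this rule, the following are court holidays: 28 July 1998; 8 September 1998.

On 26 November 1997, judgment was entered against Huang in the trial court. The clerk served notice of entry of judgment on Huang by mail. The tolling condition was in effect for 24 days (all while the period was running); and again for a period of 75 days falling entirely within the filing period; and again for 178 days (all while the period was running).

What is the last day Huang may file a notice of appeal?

2 years after 26 November 1997 is November 26, 1999.
Service was by mail, adding 3 days: November 26, 1999 + 3 days = November 29, 1999.
Tolling adds 24 days: November 29, 1999 + 24 days = December 23, 1999.
Tolling adds 75 days: December 23, 1999 + 75 days = March 7, 2000.
Tolling adds 178 days: March 7, 2000 + 178 days = September 1, 2000.
September 1, 2000 is a Friday and not a court holiday, so no extension applies.

September 1, 2000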